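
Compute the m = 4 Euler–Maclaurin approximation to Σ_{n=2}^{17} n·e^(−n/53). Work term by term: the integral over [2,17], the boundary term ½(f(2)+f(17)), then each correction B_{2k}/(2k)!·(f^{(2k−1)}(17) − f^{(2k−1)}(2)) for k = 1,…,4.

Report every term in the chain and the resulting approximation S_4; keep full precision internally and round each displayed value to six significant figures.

S_4 ≈ 122.164

The integral term ∫_2^17 x·e^(−x/53) dx = 115.069.
½[f(2) + f(17)] = ½[1.92593 + 12.3352] = 7.13058.
Running total after boundary: 122.200.
k=1: B_{2}/(2)! × [f^{(1)}(17) − f^{(1)}(2)] = 1/12 × (0.492861 − 0.926629) = -0.0361473.
Partial sum through k=1: 122.164.
k=2: B_{4}/(4)! × [f^{(3)}(17) − f^{(3)}(2)] = −1/720 × (0.000692084 − 0.00101551) = 4.49201e-07.
Partial sum through k=2: 122.164.
k=3: B_{6}/(6)! × [f^{(5)}(17) − f^{(5)}(2)] = 1/30240 × (4.30299e-07 − 6.05603e-07) = -5.79709e-12.
Partial sum through k=3: 122.164.
k=4: B_{8}/(8)! × [f^{(7)}(17) − f^{(7)}(2)] = −1/1209600 × (2.18660e-10 − 3.02487e-10) = 6.93011e-17.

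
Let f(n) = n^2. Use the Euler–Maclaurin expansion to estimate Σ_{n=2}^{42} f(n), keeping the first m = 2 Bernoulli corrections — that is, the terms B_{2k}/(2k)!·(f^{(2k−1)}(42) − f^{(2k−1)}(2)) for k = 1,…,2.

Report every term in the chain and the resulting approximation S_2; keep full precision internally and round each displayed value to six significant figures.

S_2 ≈ 25584.0

∫_2^42 x^2 dx evaluates to 24693.3.
½[f(2) + f(42)] = ½[4.00000 + 1764.00] = 884.000.
Integral + boundary = 25577.3.
k=1: B_{2}/(2)! × [f^{(1)}(42) − f^{(1)}(2)] = 1/12 × (84.0000 − 4.00000) = 6.66667.
Running total after k=1: 25584.0.
k=2: B_{4}/(4)! × [f^{(3)}(42) − f^{(3)}(2)] = −1/720 × (0.00000 − 0.00000) = 0.00000.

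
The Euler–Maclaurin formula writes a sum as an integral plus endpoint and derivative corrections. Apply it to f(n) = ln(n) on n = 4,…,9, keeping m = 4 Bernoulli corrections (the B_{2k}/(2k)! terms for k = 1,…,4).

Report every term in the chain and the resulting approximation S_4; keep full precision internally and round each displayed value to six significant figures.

∫_4^9 ln(x) dx evaluates to 9.22984.
Boundary: ½(f(4) + f(9)) = ½(1.38629 + 2.19722) = 1.79176.
So far: 11.0216.
Order-1 term: 1/12 · (0.111111 − 0.250000) = -0.0115741.
Partial sum through k=1: 11.0100.
Order-2 term: −1/720 · (0.00274348 − 0.0312500) = 3.95924e-05.
Partial sum through k=2: 11.0101.
Order-3 term: 1/30240 · (0.000406442 − 0.0234375) = -7.61609e-07.
Partial sum through k=3: 11.0101.
Order-4 term: −1/1209600 · (0.000150534 − 0.0439453) = 3.62060e-08.

S_4 ≈ 11.0101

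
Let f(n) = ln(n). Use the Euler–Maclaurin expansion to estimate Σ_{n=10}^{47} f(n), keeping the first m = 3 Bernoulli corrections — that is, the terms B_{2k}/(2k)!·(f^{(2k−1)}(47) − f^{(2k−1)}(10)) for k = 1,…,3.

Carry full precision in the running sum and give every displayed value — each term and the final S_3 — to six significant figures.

S_3 ≈ 124.001

Integral: ∫_10^47 ln(x) dx = 120.931.
½[f(10) + f(47)] = ½[2.30259 + 3.85015] = 3.07637.
Integral + boundary = 124.007.
Correction k=1: B_{2}/2! · (f^{(1)}(47) − f^{(1)}(10)) = 1/12 · (0.0212766 − 0.100000) = -0.00656028.
Running total after k=1: 124.001.
Correction k=2: B_{4}/4! · (f^{(3)}(47) − f^{(3)}(10)) = −1/720 · (1.92636e-05 − 0.00200000) = 2.75102e-06.
Running total after k=2: 124.001.
Correction k=3: B_{6}/6! · (f^{(5)}(47) − f^{(5)}(10)) = 1/30240 · (1.04646e-07 − 0.000240000) = -7.93305e-09.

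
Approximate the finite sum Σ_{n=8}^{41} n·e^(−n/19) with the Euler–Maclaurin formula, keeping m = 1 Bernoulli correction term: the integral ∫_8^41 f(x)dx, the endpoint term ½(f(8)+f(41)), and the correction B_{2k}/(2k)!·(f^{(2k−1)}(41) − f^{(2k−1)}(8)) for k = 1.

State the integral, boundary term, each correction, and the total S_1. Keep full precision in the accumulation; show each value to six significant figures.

The integral term ∫_8^41 x·e^(−x/19) dx = 204.963.
Endpoint term: (f(8) + f(41))/2 = (5.25084 + 4.73829)/2 = 4.99457.
Integral + boundary = 209.957.
Order-1 term: 1/12 · (-0.133816 − 0.379995) = -0.0428176.

S_1 ≈ 209.914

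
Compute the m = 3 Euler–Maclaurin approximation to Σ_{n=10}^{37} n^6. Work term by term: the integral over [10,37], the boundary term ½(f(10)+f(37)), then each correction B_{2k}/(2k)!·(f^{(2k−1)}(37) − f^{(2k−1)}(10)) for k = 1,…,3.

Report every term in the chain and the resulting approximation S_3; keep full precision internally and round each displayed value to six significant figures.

S_3 ≈ 1.48782e+10

∫_10^37 x^6 dx evaluates to 1.35603e+10.
Boundary: ½(f(10) + f(37)) = ½(1.00000e+06 + 2.56573e+09) = 1.28336e+09.
So far: 1.48436e+10.
k=1: B_{2}/(2)! × [f^{(1)}(37) − f^{(1)}(10)] = 1/12 × (4.16064e+08 − 600000) = 3.46220e+07.
After k=1: 1.48783e+10.
k=2: B_{4}/(4)! × [f^{(3)}(37) − f^{(3)}(10)] = −1/720 × (6.07836e+06 − 120000) = -8275.50.
After k=2: 1.48782e+10.
k=3: B_{6}/(6)! × [f^{(5)}(37) − f^{(5)}(10)] = 1/30240 × (26640.0 − 7200.00) = 0.642857.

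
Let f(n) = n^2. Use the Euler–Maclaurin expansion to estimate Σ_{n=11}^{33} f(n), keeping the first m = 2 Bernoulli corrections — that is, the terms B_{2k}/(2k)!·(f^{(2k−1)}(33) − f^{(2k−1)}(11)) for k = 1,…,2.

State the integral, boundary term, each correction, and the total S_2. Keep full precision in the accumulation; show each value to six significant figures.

∫_11^33 x^2 dx evaluates to 11535.3.
Boundary: ½(f(11) + f(33)) = ½(121.000 + 1089.00) = 605.000.
So far: 12140.3.
Correction k=1: B_{2}/2! · (f^{(1)}(33) − f^{(1)}(11)) = 1/12 · (66.0000 − 22.0000) = 3.66667.
After k=1: 12144.0.
Correction k=2: B_{4}/4! · (f^{(3)}(33) − f^{(3)}(11)) = −1/720 · (0.00000 − 0.00000) = 0.00000.

S_2 ≈ 12144.0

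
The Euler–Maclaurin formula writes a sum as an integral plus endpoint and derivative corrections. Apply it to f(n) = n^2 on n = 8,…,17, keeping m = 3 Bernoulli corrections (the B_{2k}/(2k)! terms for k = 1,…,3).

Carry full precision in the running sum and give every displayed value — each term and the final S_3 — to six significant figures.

The integral term ∫_8^17 x^2 dx = 1467.00.
Endpoint term: (f(8) + f(17))/2 = (64.0000 + 289.000)/2 = 176.500.
So far: 1643.50.
k=1: B_{2}/(2)! × [f^{(1)}(17) − f^{(1)}(8)] = 1/12 × (34.0000 − 16.0000) = 1.50000.
After k=1: 1645.00.
k=2: B_{4}/(4)! × [f^{(3)}(17) − f^{(3)}(8)] = −1/720 × (0.00000 − 0.00000) = 0.00000.
After k=2: 1645.00.
k=3: B_{6}/(6)! × [f^{(5)}(17) − f^{(5)}(8)] = 1/30240 × (0.00000 − 0.00000) = 0.00000.

S_3 ≈ 1645.00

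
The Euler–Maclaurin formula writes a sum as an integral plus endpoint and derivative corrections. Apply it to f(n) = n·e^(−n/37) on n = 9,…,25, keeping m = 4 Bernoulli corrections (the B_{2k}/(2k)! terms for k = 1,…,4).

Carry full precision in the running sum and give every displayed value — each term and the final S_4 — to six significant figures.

S_4 ≈ 177.142

Integral: ∫_9^25 x·e^(−x/37) dx = 167.290.
Endpoint term: (f(9) + f(25))/2 = (7.05673 + 12.7203)/2 = 9.88852.
Integral + boundary = 177.178.
k=1: B_{2}/(2)! × [f^{(1)}(25) − f^{(1)}(9)] = 1/12 × (0.165020 − 0.593358) = -0.0356948.
Running total after k=1: 177.142.
k=2: B_{4}/(4)! × [f^{(3)}(25) − f^{(3)}(9)] = −1/720 × (0.000863875 − 0.00157890) = 9.93096e-07.
Running total after k=2: 177.142.
k=3: B_{6}/(6)! × [f^{(5)}(25) − f^{(5)}(9)] = 1/30240 × (1.17400e-06 − 1.99005e-06) = -2.69858e-11.
Running total after k=3: 177.142.
k=4: B_{8}/(8)! × [f^{(7)}(25) − f^{(7)}(9)] = −1/1209600 × (1.25418e-09 − 2.06485e-09) = 6.70194e-16.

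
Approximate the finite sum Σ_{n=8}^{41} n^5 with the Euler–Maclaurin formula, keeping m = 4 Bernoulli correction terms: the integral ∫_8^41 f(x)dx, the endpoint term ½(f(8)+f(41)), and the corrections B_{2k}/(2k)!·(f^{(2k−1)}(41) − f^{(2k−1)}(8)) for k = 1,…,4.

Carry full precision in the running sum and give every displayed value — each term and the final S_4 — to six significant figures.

S_4 ≈ 8.50760e+08

Integral: ∫_8^41 x^5 dx = 7.91640e+08.
Endpoint term: (f(8) + f(41))/2 = (32768.0 + 1.15856e+08)/2 = 5.79445e+07.
Integral + boundary = 8.49585e+08.
Order-1 term: 1/12 · (1.41288e+07 − 20480.0) = 1.17569e+06.
Running total after k=1: 8.50761e+08.
Order-2 term: −1/720 · (100860 − 3840.00) = -134.750.
Running total after k=2: 8.50760e+08.
Order-3 term: 1/30240 · (120.000 − 120.000) = 0.00000.
Running total after k=3: 8.50760e+08.
Order-4 term: −1/1209600 · (0.00000 − 0.00000) = 0.00000.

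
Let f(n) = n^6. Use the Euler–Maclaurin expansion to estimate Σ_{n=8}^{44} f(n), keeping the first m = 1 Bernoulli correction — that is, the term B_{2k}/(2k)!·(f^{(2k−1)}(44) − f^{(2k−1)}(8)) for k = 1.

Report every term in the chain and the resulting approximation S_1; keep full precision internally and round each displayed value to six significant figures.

S_1 ≈ 4.93215e+10

Integral: ∫_8^44 x^6 dx = 4.56108e+10.
Endpoint term: (f(8) + f(44))/2 = (262144 + 7.25631e+09)/2 = 3.62829e+09.
So far: 4.92391e+10.
k=1: B_{2}/(2)! × [f^{(1)}(44) − f^{(1)}(8)] = 1/12 × (9.89497e+08 − 196608) = 8.24417e+07.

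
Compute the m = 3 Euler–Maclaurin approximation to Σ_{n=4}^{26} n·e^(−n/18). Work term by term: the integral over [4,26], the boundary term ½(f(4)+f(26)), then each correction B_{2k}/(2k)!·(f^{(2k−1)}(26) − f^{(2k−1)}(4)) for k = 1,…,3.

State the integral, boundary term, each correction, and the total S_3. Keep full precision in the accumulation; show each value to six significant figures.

S_3 ≈ 134.885

The integral term ∫_4^26 x·e^(−x/18) dx = 130.277.
½[f(4) + f(26)] = ½[3.20295 + 6.13280] = 4.66788.
So far: 134.945.
k=1: B_{2}/(2)! × [f^{(1)}(26) − f^{(1)}(4)] = 1/12 × (-0.104834 − 0.622796) = -0.0606358.
After k=1: 134.885.
k=2: B_{4}/(4)! × [f^{(3)}(26) − f^{(3)}(4)] = −1/720 × (0.00113247 − 0.00686503) = 7.96189e-06.
After k=2: 134.885.
k=3: B_{6}/(6)! × [f^{(5)}(26) − f^{(5)}(4)] = 1/30240 × (7.98920e-06 − 3.64440e-05) = -9.40966e-10.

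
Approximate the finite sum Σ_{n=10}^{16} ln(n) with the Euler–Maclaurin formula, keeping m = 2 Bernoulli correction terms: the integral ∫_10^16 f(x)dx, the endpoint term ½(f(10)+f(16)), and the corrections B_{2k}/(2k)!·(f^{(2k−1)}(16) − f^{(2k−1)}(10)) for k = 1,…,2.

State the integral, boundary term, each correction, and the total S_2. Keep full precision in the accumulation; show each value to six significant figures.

S_2 ≈ 17.8700

The integral term ∫_10^16 ln(x) dx = 15.3356.
Boundary: ½(f(10) + f(16)) = ½(2.30259 + 2.77259) = 2.53759.
So far: 17.8732.
Correction k=1: B_{2}/2! · (f^{(1)}(16) − f^{(1)}(10)) = 1/12 · (0.0625000 − 0.100000) = -0.00312500.
Running total after k=1: 17.8700.
Correction k=2: B_{4}/4! · (f^{(3)}(16) − f^{(3)}(10)) = −1/720 · (0.000488281 − 0.00200000) = 2.09961e-06.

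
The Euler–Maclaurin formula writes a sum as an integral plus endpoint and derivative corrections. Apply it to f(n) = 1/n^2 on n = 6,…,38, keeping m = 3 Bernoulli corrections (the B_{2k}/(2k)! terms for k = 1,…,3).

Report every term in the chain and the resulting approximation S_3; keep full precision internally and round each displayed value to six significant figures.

S_3 ≈ 0.155350

Integral: ∫_6^38 1/x^2 dx = 0.140351.
Boundary: ½(f(6) + f(38)) = ½(0.0277778 + 0.000692521) = 0.0142351.
So far: 0.154586.
Correction k=1: B_{2}/2! · (f^{(1)}(38) − f^{(1)}(6)) = 1/12 · (-3.64485e-05 − (-0.00925926)) = 0.000768568.
Partial sum through k=1: 0.155355.
Correction k=2: B_{4}/4! · (f^{(3)}(38) − f^{(3)}(6)) = −1/720 · (-3.02896e-07 − (-0.00308642)) = -4.28627e-06.
Partial sum through k=2: 0.155350.
Correction k=3: B_{6}/6! · (f^{(5)}(38) − f^{(5)}(6)) = 1/30240 · (-6.29285e-09 − (-0.00257202)) = 8.50532e-08.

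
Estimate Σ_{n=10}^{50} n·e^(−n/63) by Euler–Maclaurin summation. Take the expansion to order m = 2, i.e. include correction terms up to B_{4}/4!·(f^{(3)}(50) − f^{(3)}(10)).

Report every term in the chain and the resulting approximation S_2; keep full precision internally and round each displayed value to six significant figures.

∫_10^50 x·e^(−x/63) dx evaluates to 704.842.
½[f(10) + f(50)] = ½[8.53227 + 22.6095] = 15.5709.
So far: 720.413.
Order-1 term: 1/12 · (0.0933092 − 0.717794) = -0.0520404.
Partial sum through k=1: 720.361.
Order-2 term: −1/720 · (0.000251371 − 0.000610795) = 4.99201e-07.

S_2 ≈ 720.361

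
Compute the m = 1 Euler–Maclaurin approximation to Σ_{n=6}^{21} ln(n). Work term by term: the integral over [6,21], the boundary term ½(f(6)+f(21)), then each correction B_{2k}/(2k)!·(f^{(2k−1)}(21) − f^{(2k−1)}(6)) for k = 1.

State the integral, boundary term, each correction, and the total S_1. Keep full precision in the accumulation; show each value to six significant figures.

∫_6^21 ln(x) dx evaluates to 38.1844.
Boundary: ½(f(6) + f(21)) = ½(1.79176 + 3.04452) = 2.41814.
Running total after boundary: 40.6026.
k=1: B_{2}/(2)! × [f^{(1)}(21) − f^{(1)}(6)] = 1/12 × (0.0476190 − 0.166667) = -0.00992063.

S_1 ≈ 40.5926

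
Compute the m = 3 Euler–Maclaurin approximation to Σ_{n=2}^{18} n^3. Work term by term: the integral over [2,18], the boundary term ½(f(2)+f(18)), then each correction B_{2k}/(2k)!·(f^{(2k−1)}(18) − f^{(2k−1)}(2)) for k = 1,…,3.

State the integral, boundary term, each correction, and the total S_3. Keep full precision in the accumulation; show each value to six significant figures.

S_3 ≈ 29240.0

Integral: ∫_2^18 x^3 dx = 26240.0.
Endpoint term: (f(2) + f(18))/2 = (8.00000 + 5832.00)/2 = 2920.00.
Running total after boundary: 29160.0.
k=1: B_{2}/(2)! × [f^{(1)}(18) − f^{(1)}(2)] = 1/12 × (972.000 − 12.0000) = 80.0000.
Partial sum through k=1: 29240.0.
k=2: B_{4}/(4)! × [f^{(3)}(18) − f^{(3)}(2)] = −1/720 × (6.00000 − 6.00000) = 0.00000.
Partial sum through k=2: 29240.0.
k=3: B_{6}/(6)! × [f^{(5)}(18) − f^{(5)}(2)] = 1/30240 × (0.00000 − 0.00000) = 0.00000.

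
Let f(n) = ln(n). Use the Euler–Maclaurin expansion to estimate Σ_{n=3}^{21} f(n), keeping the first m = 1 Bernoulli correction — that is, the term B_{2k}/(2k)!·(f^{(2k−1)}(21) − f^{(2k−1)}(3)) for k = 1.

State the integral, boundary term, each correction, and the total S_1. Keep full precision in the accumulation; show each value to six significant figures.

The integral term ∫_3^21 ln(x) dx = 42.6391.
Boundary: ½(f(3) + f(21)) = ½(1.09861 + 3.04452) = 2.07157.
Running total after boundary: 44.7107.
Correction k=1: B_{2}/2! · (f^{(1)}(21) − f^{(1)}(3)) = 1/12 · (0.0476190 − 0.333333) = -0.0238095.

S_1 ≈ 44.6869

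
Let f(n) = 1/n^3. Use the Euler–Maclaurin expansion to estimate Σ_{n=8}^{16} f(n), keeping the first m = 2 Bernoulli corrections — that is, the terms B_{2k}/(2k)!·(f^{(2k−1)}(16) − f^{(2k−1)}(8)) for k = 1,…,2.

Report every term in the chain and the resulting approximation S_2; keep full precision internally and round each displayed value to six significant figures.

S_2 ≈ 0.00701492

The integral term ∫_8^16 1/x^3 dx = 0.00585938.
Endpoint term: (f(8) + f(16))/2 = (0.00195312 + 0.000244141)/2 = 0.00109863.
Integral + boundary = 0.00695801.
k=1: B_{2}/(2)! × [f^{(1)}(16) − f^{(1)}(8)] = 1/12 × (-4.57764e-05 − (-0.000732422)) = 5.72205e-05.
After k=1: 0.00701523.
k=2: B_{4}/(4)! × [f^{(3)}(16) − f^{(3)}(8)] = −1/720 × (-3.57628e-06 − (-0.000228882)) = -3.12924e-07.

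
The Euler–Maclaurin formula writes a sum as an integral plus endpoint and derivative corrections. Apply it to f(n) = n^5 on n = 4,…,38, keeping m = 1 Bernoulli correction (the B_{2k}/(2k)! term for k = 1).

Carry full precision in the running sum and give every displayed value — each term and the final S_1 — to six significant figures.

S_1 ≈ 5.42309e+08

Integral: ∫_4^38 x^5 dx = 5.01822e+08.
Endpoint term: (f(4) + f(38))/2 = (1024.00 + 7.92352e+07)/2 = 3.96181e+07.
Integral + boundary = 5.41440e+08.
Correction k=1: B_{2}/2! · (f^{(1)}(38) − f^{(1)}(4)) = 1/12 · (1.04257e+07 − 1280.00) = 868700.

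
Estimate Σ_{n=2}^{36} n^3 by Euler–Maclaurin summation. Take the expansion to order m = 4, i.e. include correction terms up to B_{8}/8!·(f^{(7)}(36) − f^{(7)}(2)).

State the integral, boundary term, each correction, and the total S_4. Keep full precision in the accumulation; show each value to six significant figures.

The integral term ∫_2^36 x^3 dx = 419900.
½[f(2) + f(36)] = ½[8.00000 + 46656.0] = 23332.0.
Running total after boundary: 443232.
Order-1 term: 1/12 · (3888.00 − 12.0000) = 323.000.
Partial sum through k=1: 443555.
Order-2 term: −1/720 · (6.00000 − 6.00000) = 0.00000.
Partial sum through k=2: 443555.
Order-3 term: 1/30240 · (0.00000 − 0.00000) = 0.00000.
Partial sum through k=3: 443555.
Order-4 term: −1/1209600 · (0.00000 − 0.00000) = 0.00000.

S_4 ≈ 443555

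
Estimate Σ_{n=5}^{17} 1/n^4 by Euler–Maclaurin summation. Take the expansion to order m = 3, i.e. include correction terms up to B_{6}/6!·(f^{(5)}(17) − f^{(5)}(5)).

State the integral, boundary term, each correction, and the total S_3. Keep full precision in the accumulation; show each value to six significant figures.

S_3 ≈ 0.00350922

∫_5^17 1/x^4 dx evaluates to 0.00259882.
Endpoint term: (f(5) + f(17))/2 = (0.00160000 + 1.19730e-05)/2 = 0.000805987.
Running total after boundary: 0.00340481.
Correction k=1: B_{2}/2! · (f^{(1)}(17) − f^{(1)}(5)) = 1/12 · (-2.81719e-06 − (-0.00128000)) = 0.000106432.
After k=1: 0.00351124.
Correction k=2: B_{4}/4! · (f^{(3)}(17) − f^{(3)}(5)) = −1/720 · (-2.92441e-07 − (-0.00153600)) = -2.13293e-06.
After k=2: 0.00350910.
Correction k=3: B_{6}/6! · (f^{(5)}(17) − f^{(5)}(5)) = 1/30240 · (-5.66668e-08 − (-0.00344064)) = 1.13776e-07.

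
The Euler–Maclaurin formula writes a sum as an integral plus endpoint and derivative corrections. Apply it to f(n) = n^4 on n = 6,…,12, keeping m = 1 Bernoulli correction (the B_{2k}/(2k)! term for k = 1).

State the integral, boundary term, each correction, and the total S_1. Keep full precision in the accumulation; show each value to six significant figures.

S_1 ≈ 59731.2

The integral term ∫_6^12 x^4 dx = 48211.2.
Boundary: ½(f(6) + f(12)) = ½(1296.00 + 20736.0) = 11016.0.
Integral + boundary = 59227.2.
Correction k=1: B_{2}/2! · (f^{(1)}(12) − f^{(1)}(6)) = 1/12 · (6912.00 − 864.000) = 504.000.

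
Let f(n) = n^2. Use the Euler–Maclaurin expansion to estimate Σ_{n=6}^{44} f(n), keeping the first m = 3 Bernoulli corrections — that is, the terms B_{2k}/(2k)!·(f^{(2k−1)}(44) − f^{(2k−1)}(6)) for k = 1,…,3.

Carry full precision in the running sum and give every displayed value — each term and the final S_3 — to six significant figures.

S_3 ≈ 29315.0

Integral: ∫_6^44 x^2 dx = 28322.7.
Boundary: ½(f(6) + f(44)) = ½(36.0000 + 1936.00) = 986.000.
Running total after boundary: 29308.7.
k=1: B_{2}/(2)! × [f^{(1)}(44) − f^{(1)}(6)] = 1/12 × (88.0000 − 12.0000) = 6.33333.
Running total after k=1: 29315.0.
k=2: B_{4}/(4)! × [f^{(3)}(44) − f^{(3)}(6)] = −1/720 × (0.00000 − 0.00000) = 0.00000.
Running total after k=2: 29315.0.
k=3: B_{6}/(6)! × [f^{(5)}(44) − f^{(5)}(6)] = 1/30240 × (0.00000 − 0.00000) = 0.00000.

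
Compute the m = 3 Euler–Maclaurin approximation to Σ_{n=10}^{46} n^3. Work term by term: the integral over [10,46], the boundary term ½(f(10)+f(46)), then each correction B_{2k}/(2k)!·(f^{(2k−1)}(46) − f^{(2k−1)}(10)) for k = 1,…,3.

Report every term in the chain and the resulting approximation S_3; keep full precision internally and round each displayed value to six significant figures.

∫_10^46 x^3 dx evaluates to 1.11686e+06.
Endpoint term: (f(10) + f(46))/2 = (1000.00 + 97336.0)/2 = 49168.0.
Integral + boundary = 1.16603e+06.
Order-1 term: 1/12 · (6348.00 − 300.000) = 504.000.
After k=1: 1.16654e+06.
Order-2 term: −1/720 · (6.00000 − 6.00000) = 0.00000.
After k=2: 1.16654e+06.
Order-3 term: 1/30240 · (0.00000 − 0.00000) = 0.00000.

S_3 ≈ 1.16654e+06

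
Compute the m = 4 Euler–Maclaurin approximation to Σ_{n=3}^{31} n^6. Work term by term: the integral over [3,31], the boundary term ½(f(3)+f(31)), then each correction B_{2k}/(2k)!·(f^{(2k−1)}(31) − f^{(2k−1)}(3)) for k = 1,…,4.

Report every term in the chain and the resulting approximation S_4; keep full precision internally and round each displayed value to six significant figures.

S_4 ≈ 4.38843e+09

Integral: ∫_3^31 x^6 dx = 3.93037e+09.
½[f(3) + f(31)] = ½[729.000 + 8.87504e+08] = 4.43752e+08.
So far: 4.37413e+09.
Correction k=1: B_{2}/2! · (f^{(1)}(31) − f^{(1)}(3)) = 1/12 · (1.71775e+08 − 1458.00) = 1.43145e+07.
Partial sum through k=1: 4.38844e+09.
Correction k=2: B_{4}/4! · (f^{(3)}(31) − f^{(3)}(3)) = −1/720 · (3.57492e+06 − 3240.00) = -4960.67.
Partial sum through k=2: 4.38843e+09.
Correction k=3: B_{6}/6! · (f^{(5)}(31) − f^{(5)}(3)) = 1/30240 · (22320.0 − 2160.00) = 0.666667.
Partial sum through k=3: 4.38843e+09.
Correction k=4: B_{8}/8! · (f^{(7)}(31) − f^{(7)}(3)) = −1/1209600 · (0.00000 − 0.00000) = 0.00000.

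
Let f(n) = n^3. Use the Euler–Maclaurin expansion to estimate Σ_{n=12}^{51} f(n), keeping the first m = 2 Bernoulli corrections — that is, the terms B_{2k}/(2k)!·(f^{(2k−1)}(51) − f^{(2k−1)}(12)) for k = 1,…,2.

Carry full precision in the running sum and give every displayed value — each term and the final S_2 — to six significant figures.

S_2 ≈ 1.75392e+06

The integral term ∫_12^51 x^3 dx = 1.68612e+06.
½[f(12) + f(51)] = ½[1728.00 + 132651] = 67189.5.
So far: 1.75331e+06.
k=1: B_{2}/(2)! × [f^{(1)}(51) − f^{(1)}(12)] = 1/12 × (7803.00 − 432.000) = 614.250.
After k=1: 1.75392e+06.
k=2: B_{4}/(4)! × [f^{(3)}(51) − f^{(3)}(12)] = −1/720 × (6.00000 − 6.00000) = 0.00000.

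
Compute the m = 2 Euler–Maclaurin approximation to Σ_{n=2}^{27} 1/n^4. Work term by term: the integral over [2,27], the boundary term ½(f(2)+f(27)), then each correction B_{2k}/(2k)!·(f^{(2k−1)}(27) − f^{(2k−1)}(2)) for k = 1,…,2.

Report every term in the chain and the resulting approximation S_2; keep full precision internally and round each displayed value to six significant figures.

Integral: ∫_2^27 1/x^4 dx = 0.0416497.
½[f(2) + f(27)] = ½[0.0625000 + 1.88168e-06] = 0.0312509.
Running total after boundary: 0.0729007.
Correction k=1: B_{2}/2! · (f^{(1)}(27) − f^{(1)}(2)) = 1/12 · (-2.78767e-07 − (-0.125000)) = 0.0104166.
Running total after k=1: 0.0833173.
Correction k=2: B_{4}/4! · (f^{(3)}(27) − f^{(3)}(2)) = −1/720 · (-1.14719e-08 − (-0.937500)) = -0.00130208.

S_2 ≈ 0.0820152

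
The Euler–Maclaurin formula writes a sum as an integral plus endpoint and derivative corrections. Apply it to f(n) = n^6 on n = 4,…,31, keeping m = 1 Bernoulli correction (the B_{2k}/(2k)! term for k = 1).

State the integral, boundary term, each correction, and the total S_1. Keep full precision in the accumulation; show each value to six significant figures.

S_1 ≈ 4.38844e+09

The integral term ∫_4^31 x^6 dx = 3.93037e+09.
Endpoint term: (f(4) + f(31))/2 = (4096.00 + 8.87504e+08)/2 = 4.43754e+08.
So far: 4.37412e+09.
Order-1 term: 1/12 · (1.71775e+08 − 6144.00) = 1.43141e+07.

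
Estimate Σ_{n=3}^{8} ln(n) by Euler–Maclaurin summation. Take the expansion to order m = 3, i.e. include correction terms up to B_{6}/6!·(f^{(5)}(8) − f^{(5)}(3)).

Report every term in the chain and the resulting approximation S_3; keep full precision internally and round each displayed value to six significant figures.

S_3 ≈ 9.91146

The integral term ∫_3^8 ln(x) dx = 8.33970.
½[f(3) + f(8)] = ½[1.09861 + 2.07944] = 1.58903.
So far: 9.92872.
Correction k=1: B_{2}/2! · (f^{(1)}(8) − f^{(1)}(3)) = 1/12 · (0.125000 − 0.333333) = -0.0173611.
Partial sum through k=1: 9.91136.
Correction k=2: B_{4}/4! · (f^{(3)}(8) − f^{(3)}(3)) = −1/720 · (0.00390625 − 0.0740741) = 9.74553e-05.
Partial sum through k=2: 9.91146.
Correction k=3: B_{6}/6! · (f^{(5)}(8) − f^{(5)}(3)) = 1/30240 · (0.000732422 − 0.0987654) = -3.24183e-06.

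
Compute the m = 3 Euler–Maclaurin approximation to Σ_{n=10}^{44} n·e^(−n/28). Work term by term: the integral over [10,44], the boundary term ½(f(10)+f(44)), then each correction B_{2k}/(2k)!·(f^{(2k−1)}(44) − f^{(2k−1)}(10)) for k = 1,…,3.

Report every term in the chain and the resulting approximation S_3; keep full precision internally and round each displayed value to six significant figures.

S_3 ≈ 333.653

Integral: ∫_10^44 x·e^(−x/28) dx = 325.631.
Endpoint term: (f(10) + f(44))/2 = (6.99673 + 9.14092)/2 = 8.06882.
Integral + boundary = 333.700.
Order-1 term: 1/12 · (-0.118713 − 0.449789) = -0.0473752.
Partial sum through k=1: 333.653.
Order-2 term: −1/720 · (0.000378550 − 0.00235859) = 2.75006e-06.
Partial sum through k=2: 333.653.
Order-3 term: 1/30240 · (1.15883e-06 − 5.28504e-06) = -1.36449e-10.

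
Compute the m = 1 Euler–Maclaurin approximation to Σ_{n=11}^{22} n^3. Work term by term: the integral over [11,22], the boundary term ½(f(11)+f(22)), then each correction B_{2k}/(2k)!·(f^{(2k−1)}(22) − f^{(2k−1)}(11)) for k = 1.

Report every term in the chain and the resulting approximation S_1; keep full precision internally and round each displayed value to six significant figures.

The integral term ∫_11^22 x^3 dx = 54903.8.
Endpoint term: (f(11) + f(22))/2 = (1331.00 + 10648.0)/2 = 5989.50.
So far: 60893.2.
Order-1 term: 1/12 · (1452.00 − 363.000) = 90.7500.

S_1 ≈ 60984.0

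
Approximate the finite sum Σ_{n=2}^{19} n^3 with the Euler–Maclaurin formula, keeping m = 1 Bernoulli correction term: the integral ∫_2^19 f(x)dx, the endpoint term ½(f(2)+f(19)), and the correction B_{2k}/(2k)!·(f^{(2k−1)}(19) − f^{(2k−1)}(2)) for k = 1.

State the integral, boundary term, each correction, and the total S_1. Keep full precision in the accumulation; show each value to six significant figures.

S_1 ≈ 36099.0

∫_2^19 x^3 dx evaluates to 32576.2.
½[f(2) + f(19)] = ½[8.00000 + 6859.00] = 3433.50.
So far: 36009.8.
Correction k=1: B_{2}/2! · (f^{(1)}(19) − f^{(1)}(2)) = 1/12 · (1083.00 − 12.0000) = 89.2500.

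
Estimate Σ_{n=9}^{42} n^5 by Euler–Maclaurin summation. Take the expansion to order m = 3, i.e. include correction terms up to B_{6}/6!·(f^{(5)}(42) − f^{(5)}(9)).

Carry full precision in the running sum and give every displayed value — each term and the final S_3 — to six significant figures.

S_3 ≈ 9.81419e+08

Integral: ∫_9^42 x^5 dx = 9.14750e+08.
½[f(9) + f(42)] = ½[59049.0 + 1.30691e+08] = 6.53751e+07.
Running total after boundary: 9.80125e+08.
Correction k=1: B_{2}/2! · (f^{(1)}(42) − f^{(1)}(9)) = 1/12 · (1.55585e+07 − 32805.0) = 1.29381e+06.
After k=1: 9.81419e+08.
Correction k=2: B_{4}/4! · (f^{(3)}(42) − f^{(3)}(9)) = −1/720 · (105840 − 4860.00) = -140.250.
After k=2: 9.81419e+08.
Correction k=3: B_{6}/6! · (f^{(5)}(42) − f^{(5)}(9)) = 1/30240 · (120.000 − 120.000) = 0.00000.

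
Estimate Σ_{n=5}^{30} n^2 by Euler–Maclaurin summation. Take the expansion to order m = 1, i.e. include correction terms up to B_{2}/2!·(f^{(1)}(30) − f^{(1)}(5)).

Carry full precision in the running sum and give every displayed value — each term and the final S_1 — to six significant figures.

∫_5^30 x^2 dx evaluates to 8958.33.
½[f(5) + f(30)] = ½[25.0000 + 900.000] = 462.500.
Running total after boundary: 9420.83.
Order-1 term: 1/12 · (60.0000 − 10.0000) = 4.16667.

S_1 ≈ 9425.00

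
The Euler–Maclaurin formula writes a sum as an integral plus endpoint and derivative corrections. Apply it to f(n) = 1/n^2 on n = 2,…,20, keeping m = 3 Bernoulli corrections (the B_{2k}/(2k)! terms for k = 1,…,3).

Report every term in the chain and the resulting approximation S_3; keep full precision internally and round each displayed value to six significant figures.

S_3 ≈ 0.596207

∫_2^20 1/x^2 dx evaluates to 0.450000.
Boundary: ½(f(2) + f(20)) = ½(0.250000 + 0.00250000) = 0.126250.
Integral + boundary = 0.576250.
k=1: B_{2}/(2)! × [f^{(1)}(20) − f^{(1)}(2)] = 1/12 × (-0.000250000 − (-0.250000)) = 0.0208125.
After k=1: 0.597063.
k=2: B_{4}/(4)! × [f^{(3)}(20) − f^{(3)}(2)] = −1/720 × (-7.50000e-06 − (-0.750000)) = -0.00104166.
After k=2: 0.596021.
k=3: B_{6}/(6)! × [f^{(5)}(20) − f^{(5)}(2)] = 1/30240 × (-5.62500e-07 − (-5.62500)) = 0.000186012.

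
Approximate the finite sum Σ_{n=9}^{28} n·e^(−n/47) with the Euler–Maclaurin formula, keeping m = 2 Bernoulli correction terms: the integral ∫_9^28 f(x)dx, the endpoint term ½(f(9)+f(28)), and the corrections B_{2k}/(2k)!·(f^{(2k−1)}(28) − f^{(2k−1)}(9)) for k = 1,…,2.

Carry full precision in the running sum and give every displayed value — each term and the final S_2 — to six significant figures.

S_2 ≈ 241.901

∫_9^28 x·e^(−x/47) dx evaluates to 230.506.
Endpoint term: (f(9) + f(28))/2 = (7.43156 + 15.4323)/2 = 11.4319.
Running total after boundary: 241.938.
Order-1 term: 1/12 · (0.222806 − 0.667610) = -0.0370670.
Running total after k=1: 241.901.
Order-2 term: −1/720 · (0.000599869 − 0.00104983) = 6.24941e-07.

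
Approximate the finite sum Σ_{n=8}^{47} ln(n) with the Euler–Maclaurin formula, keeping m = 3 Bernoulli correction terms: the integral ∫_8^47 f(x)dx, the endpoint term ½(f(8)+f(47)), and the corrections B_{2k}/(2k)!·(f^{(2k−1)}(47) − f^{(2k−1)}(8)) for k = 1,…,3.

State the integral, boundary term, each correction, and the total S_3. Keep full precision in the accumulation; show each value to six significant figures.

S_3 ≈ 128.278

The integral term ∫_8^47 ln(x) dx = 125.321.
½[f(8) + f(47)] = ½[2.07944 + 3.85015] = 2.96479.
Integral + boundary = 128.286.
Order-1 term: 1/12 · (0.0212766 − 0.125000) = -0.00864362.
After k=1: 128.278.
Order-2 term: −1/720 · (1.92636e-05 − 0.00390625) = 5.39859e-06.
After k=2: 128.278.
Order-3 term: 1/30240 · (1.04646e-07 − 0.000732422) = -2.42168e-08.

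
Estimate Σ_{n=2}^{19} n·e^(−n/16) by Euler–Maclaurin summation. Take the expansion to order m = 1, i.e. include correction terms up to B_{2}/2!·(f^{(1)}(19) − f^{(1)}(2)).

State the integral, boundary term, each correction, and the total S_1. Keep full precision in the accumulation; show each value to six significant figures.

S_1 ≈ 87.0795

The integral term ∫_2^19 x·e^(−x/16) dx = 83.3688.
Endpoint term: (f(2) + f(19))/2 = (1.76499 + 5.79467)/2 = 3.77983.
Integral + boundary = 87.1486.
Correction k=1: B_{2}/2! · (f^{(1)}(19) − f^{(1)}(2)) = 1/12 · (-0.0571843 − 0.772185) = -0.0691141.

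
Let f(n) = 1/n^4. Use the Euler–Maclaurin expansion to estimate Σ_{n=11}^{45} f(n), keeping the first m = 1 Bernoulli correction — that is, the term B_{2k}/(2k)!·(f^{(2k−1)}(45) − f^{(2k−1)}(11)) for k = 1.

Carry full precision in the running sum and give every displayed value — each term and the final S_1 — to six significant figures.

S_1 ≈ 0.000283121

The integral term ∫_11^45 1/x^4 dx = 0.000246780.
½[f(11) + f(45)] = ½[6.83013e-05 + 2.43865e-07] = 3.42726e-05.
So far: 0.000281053.
k=1: B_{2}/(2)! × [f^{(1)}(45) − f^{(1)}(11)] = 1/12 × (-2.16769e-08 − (-2.48369e-05)) = 2.06793e-06.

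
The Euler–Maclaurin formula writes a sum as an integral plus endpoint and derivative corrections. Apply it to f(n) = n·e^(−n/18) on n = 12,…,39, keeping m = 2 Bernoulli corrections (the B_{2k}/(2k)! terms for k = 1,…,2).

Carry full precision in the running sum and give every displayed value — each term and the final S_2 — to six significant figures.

S_2 ≈ 164.997

∫_12^39 x·e^(−x/18) dx evaluates to 159.708.
Boundary: ½(f(12) + f(39)) = ½(6.16101 + 4.46779) = 5.31440.
So far: 165.022.
k=1: B_{2}/(2)! × [f^{(1)}(39) − f^{(1)}(12)] = 1/12 × (-0.133652 − 0.171139) = -0.0253993.
After k=1: 164.997.
k=2: B_{4}/(4)! × [f^{(3)}(39) − f^{(3)}(12)] = −1/720 × (0.000294647 − 0.00369745) = 4.72611e-06.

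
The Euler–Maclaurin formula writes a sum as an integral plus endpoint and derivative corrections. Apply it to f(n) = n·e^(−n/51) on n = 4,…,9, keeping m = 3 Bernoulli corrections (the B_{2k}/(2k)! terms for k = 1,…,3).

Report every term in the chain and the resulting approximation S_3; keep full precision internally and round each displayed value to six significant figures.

∫_4^9 x·e^(−x/51) dx evaluates to 28.4425.
Boundary: ½(f(4) + f(9)) = ½(3.69826 + 7.54401) = 5.62114.
Integral + boundary = 34.0637.
Order-1 term: 1/12 · (0.690302 − 0.852051) = -0.0134791.
Partial sum through k=1: 34.0502.
Order-2 term: −1/720 · (0.000909938 − 0.00103852) = 1.78581e-07.
Partial sum through k=2: 34.0502.
Order-3 term: 1/30240 · (5.97646e-07 − 6.72606e-07) = -2.47882e-12.

S_3 ≈ 34.0502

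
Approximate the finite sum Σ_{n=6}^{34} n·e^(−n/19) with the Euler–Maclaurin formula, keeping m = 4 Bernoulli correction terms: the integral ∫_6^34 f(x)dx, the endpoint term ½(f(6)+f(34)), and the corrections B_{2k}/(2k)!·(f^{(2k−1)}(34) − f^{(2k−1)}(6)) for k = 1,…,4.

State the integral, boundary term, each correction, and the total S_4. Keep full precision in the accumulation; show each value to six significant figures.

S_4 ≈ 183.134

The integral term ∫_6^34 x·e^(−x/19) dx = 178.159.
Endpoint term: (f(6) + f(34))/2 = (4.37528 + 5.67963)/2 = 5.02746.
So far: 183.186.
k=1: B_{2}/(2)! × [f^{(1)}(34) − f^{(1)}(6)] = 1/12 × (-0.131880 − 0.498935) = -0.0525679.
After k=1: 183.134.
k=2: B_{4}/(4)! × [f^{(3)}(34) − f^{(3)}(6)] = −1/720 × (0.000560155 − 0.00542205) = 6.75264e-06.
After k=2: 183.134.
k=3: B_{6}/(6)! × [f^{(5)}(34) − f^{(5)}(6)] = 1/30240 × (4.11532e-06 − 2.62106e-05) = -7.30663e-10.
After k=3: 183.134.
k=4: B_{8}/(8)! × [f^{(7)}(34) − f^{(7)}(6)] = −1/1209600 × (1.85013e-08 − 1.03606e-07) = 7.03574e-14.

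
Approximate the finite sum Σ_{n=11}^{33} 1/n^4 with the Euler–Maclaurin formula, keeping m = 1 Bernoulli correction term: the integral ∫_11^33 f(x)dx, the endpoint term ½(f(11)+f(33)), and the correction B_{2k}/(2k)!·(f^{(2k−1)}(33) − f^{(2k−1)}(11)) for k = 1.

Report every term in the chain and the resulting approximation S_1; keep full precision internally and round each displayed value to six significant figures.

Integral: ∫_11^33 1/x^4 dx = 0.000241163.
½[f(11) + f(33)] = ½[6.83013e-05 + 8.43226e-07] = 3.45723e-05.
So far: 0.000275735.
Correction k=1: B_{2}/2! · (f^{(1)}(33) − f^{(1)}(11)) = 1/12 · (-1.02209e-07 − (-2.48369e-05)) = 2.06122e-06.

S_1 ≈ 0.000277796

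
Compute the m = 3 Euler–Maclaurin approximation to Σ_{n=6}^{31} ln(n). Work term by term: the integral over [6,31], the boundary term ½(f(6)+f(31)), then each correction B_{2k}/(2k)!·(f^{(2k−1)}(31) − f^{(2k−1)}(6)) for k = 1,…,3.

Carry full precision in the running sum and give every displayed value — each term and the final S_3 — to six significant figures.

S_3 ≈ 73.3047

The integral term ∫_6^31 ln(x) dx = 70.7030.
Boundary: ½(f(6) + f(31)) = ½(1.79176 + 3.43399) = 2.61287.
Integral + boundary = 73.3159.
Order-1 term: 1/12 · (0.0322581 − 0.166667) = -0.0112007.
Partial sum through k=1: 73.3047.
Order-2 term: −1/720 · (6.71344e-05 − 0.00925926) = 1.27668e-05.
Partial sum through k=2: 73.3047.
Order-3 term: 1/30240 · (8.38306e-07 − 0.00308642) = -1.02036e-07.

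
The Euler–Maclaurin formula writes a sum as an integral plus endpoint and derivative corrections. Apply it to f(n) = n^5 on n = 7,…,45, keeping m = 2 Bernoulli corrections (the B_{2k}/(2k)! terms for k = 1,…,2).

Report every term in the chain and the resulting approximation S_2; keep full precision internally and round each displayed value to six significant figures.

Integral: ∫_7^45 x^5 dx = 1.38394e+09.
Endpoint term: (f(7) + f(45))/2 = (16807.0 + 1.84528e+08)/2 = 9.22725e+07.
So far: 1.47621e+09.
Correction k=1: B_{2}/2! · (f^{(1)}(45) − f^{(1)}(7)) = 1/12 · (2.05031e+07 − 12005.0) = 1.70759e+06.
After k=1: 1.47792e+09.
Correction k=2: B_{4}/4! · (f^{(3)}(45) − f^{(3)}(7)) = −1/720 · (121500 − 2940.00) = -164.667.

S_2 ≈ 1.47792e+09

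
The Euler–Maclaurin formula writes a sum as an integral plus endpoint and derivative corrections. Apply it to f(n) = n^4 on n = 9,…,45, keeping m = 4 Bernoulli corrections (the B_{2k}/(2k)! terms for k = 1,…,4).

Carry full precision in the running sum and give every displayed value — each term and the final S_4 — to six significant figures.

S_4 ≈ 3.89775e+07

The integral term ∫_9^45 x^4 dx = 3.68938e+07.
½[f(9) + f(45)] = ½[6561.00 + 4.10062e+06] = 2.05359e+06.
Integral + boundary = 3.89474e+07.
Order-1 term: 1/12 · (364500 − 2916.00) = 30132.0.
Partial sum through k=1: 3.89775e+07.
Order-2 term: −1/720 · (1080.00 − 216.000) = -1.20000.
Partial sum through k=2: 3.89775e+07.
Order-3 term: 1/30240 · (0.00000 − 0.00000) = 0.00000.
Partial sum through k=3: 3.89775e+07.
Order-4 term: −1/1209600 · (0.00000 − 0.00000) = 0.00000.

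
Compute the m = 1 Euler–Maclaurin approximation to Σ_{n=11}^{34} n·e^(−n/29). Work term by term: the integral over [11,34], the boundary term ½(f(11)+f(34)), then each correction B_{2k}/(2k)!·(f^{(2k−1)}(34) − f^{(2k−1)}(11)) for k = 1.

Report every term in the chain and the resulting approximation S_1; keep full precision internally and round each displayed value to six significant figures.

∫_11^34 x·e^(−x/29) dx evaluates to 228.153.
Endpoint term: (f(11) + f(34))/2 = (7.52767 + 10.5270)/2 = 9.02735.
So far: 237.181.
Correction k=1: B_{2}/2! · (f^{(1)}(34) − f^{(1)}(11)) = 1/12 · (-0.0533825 − 0.424759) = -0.0398451.

S_1 ≈ 237.141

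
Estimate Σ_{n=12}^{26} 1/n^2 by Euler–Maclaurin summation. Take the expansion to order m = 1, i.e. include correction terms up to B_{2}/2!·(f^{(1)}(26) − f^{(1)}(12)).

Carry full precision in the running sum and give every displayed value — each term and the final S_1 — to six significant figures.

S_1 ≈ 0.0491706

Integral: ∫_12^26 1/x^2 dx = 0.0448718.
½[f(12) + f(26)] = ½[0.00694444 + 0.00147929] = 0.00421187.
Integral + boundary = 0.0490837.
Order-1 term: 1/12 · (-0.000113792 − (-0.00115741)) = 8.69680e-05.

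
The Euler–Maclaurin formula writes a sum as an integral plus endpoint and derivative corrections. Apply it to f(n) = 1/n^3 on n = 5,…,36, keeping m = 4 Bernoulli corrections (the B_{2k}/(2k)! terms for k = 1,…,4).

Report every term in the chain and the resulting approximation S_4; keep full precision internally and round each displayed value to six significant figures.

Integral: ∫_5^36 1/x^3 dx = 0.0196142.
½[f(5) + f(36)] = ½[0.00800000 + 2.14335e-05] = 0.00401072.
So far: 0.0236249.
k=1: B_{2}/(2)! × [f^{(1)}(36) − f^{(1)}(5)] = 1/12 × (-1.78612e-06 − (-0.00480000)) = 0.000399851.
Running total after k=1: 0.0240248.
k=2: B_{4}/(4)! × [f^{(3)}(36) − f^{(3)}(5)] = −1/720 × (-2.75636e-08 − (-0.00384000)) = -5.33330e-06.
Running total after k=2: 0.0240194.
k=3: B_{6}/(6)! × [f^{(5)}(36) − f^{(5)}(5)] = 1/30240 × (-8.93265e-10 − (-0.00645120)) = 2.13333e-07.
Running total after k=3: 0.0240196.
k=4: B_{8}/(8)! × [f^{(7)}(36) − f^{(7)}(5)] = −1/1209600 × (-4.96259e-11 − (-0.0185795)) = -1.53600e-08.

S_4 ≈ 0.0240196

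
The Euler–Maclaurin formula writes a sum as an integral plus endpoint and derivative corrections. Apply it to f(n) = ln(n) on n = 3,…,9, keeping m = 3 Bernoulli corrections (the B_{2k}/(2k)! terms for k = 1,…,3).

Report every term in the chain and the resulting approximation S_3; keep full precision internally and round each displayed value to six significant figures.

The integral term ∫_3^9 ln(x) dx = 10.4792.
½[f(3) + f(9)] = ½[1.09861 + 2.19722] = 1.64792.
Running total after boundary: 12.1271.
Order-1 term: 1/12 · (0.111111 − 0.333333) = -0.0185185.
Partial sum through k=1: 12.1086.
Order-2 term: −1/720 · (0.00274348 − 0.0740741) = 9.90703e-05.
Partial sum through k=2: 12.1087.
Order-3 term: 1/30240 · (0.000406442 − 0.0987654) = -3.25261e-06.

S_3 ≈ 12.1087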